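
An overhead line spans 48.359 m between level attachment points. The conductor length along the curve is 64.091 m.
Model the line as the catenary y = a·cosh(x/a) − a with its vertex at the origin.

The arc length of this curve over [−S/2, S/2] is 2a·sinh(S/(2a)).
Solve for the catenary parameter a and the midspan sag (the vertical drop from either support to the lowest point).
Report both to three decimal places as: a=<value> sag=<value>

a=18.095 sag=18.706

seed: a₀ = √(S³/(24(L−S))) = √(48.359³/(24·15.732)) = 17.306864
iter 1: u=1.397105  f(a)=+1.609e+00  f'(a)=-2.199e+00  a ← 17.306864 − (+1.609e+00/-2.199e+00) = 18.038580
iter 2: u=1.340433  f(a)=+1.076e-01  f'(a)=-1.913e+00  a ← 18.038580 − (+1.076e-01/-1.913e+00) = 18.094843
iter 3: u=1.336265  f(a)=+5.585e-04  f'(a)=-1.893e+00  a ← 18.094843 − (+5.585e-04/-1.893e+00) = 18.095138
iter 4: u=1.336243  f(a)=+1.520e-08  f'(a)=-1.893e+00  a ← 18.095138 − (+1.520e-08/-1.893e+00) = 18.095138
iter 5: u=1.336243  f(a)=+0.000e+00  f'(a)=-1.893e+00  a ← 18.095138 − (+0.000e+00/-1.893e+00) = 18.095138
converged: |Δa| < 1e-12 after 5 iterations
sag = a·(cosh(S/(2a)) − 1) = 18.095138·(cosh(1.336243) − 1) = 18.706330
T_max/T_min = cosh(S/(2a)) = 2.033777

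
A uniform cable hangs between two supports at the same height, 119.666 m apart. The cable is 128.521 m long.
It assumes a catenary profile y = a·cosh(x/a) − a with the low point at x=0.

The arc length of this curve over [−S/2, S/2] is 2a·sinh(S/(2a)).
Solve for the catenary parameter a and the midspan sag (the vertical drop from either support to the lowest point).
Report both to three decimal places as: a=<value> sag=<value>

a=90.776 sag=20.443

seed: a₀ = √(S³/(24(L−S))) = √(119.666³/(24·8.855)) = 89.795848
iter 1: u=0.666323  f(a)=+1.987e-01  f'(a)=-2.061e-01  a ← 89.795848 − (+1.987e-01/-2.061e-01) = 90.759675
iter 2: u=0.659247  f(a)=+3.244e-03  f'(a)=-1.994e-01  a ← 90.759675 − (+3.244e-03/-1.994e-01) = 90.775940
iter 3: u=0.659128  f(a)=+8.968e-07  f'(a)=-1.993e-01  a ← 90.775940 − (+8.968e-07/-1.993e-01) = 90.775945
iter 4: u=0.659128  f(a)=+5.684e-14  f'(a)=-1.993e-01  a ← 90.775945 − (+5.684e-14/-1.993e-01) = 90.775945
converged: |Δa| < 1e-12 after 4 iterations
sag = a·(cosh(S/(2a)) − 1) = 90.775945·(cosh(0.659128) − 1) = 20.443136
T_max/T_min = cosh(S/(2a)) = 1.225204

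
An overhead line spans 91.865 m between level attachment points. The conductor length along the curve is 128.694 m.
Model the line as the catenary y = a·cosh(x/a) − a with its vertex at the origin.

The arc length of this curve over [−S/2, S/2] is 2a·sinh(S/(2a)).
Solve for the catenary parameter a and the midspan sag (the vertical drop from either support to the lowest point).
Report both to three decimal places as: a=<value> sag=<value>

a=31.254 sag=40.281

seed: a₀ = √(S³/(24(L−S))) = √(91.865³/(24·36.829)) = 29.615873
iter 1: u=1.550942  f(a)=+4.692e+00  f'(a)=-3.139e+00  a ← 29.615873 − (+4.692e+00/-3.139e+00) = 31.110501
iter 2: u=1.476431  f(a)=+3.786e-01  f'(a)=-2.651e+00  a ← 31.110501 − (+3.786e-01/-2.651e+00) = 31.253290
iter 3: u=1.469685  f(a)=+2.943e-03  f'(a)=-2.610e+00  a ← 31.253290 − (+2.943e-03/-2.610e+00) = 31.254418
iter 4: u=1.469632  f(a)=+1.808e-07  f'(a)=-2.610e+00  a ← 31.254418 − (+1.808e-07/-2.610e+00) = 31.254418
iter 5: u=1.469632  f(a)=-2.842e-14  f'(a)=-2.610e+00  a ← 31.254418 − (-2.842e-14/-2.610e+00) = 31.254418
converged: |Δa| < 1e-12 after 5 iterations
sag = a·(cosh(S/(2a)) − 1) = 31.254418·(cosh(1.469632) − 1) = 40.281413
T_max/T_min = cosh(S/(2a)) = 2.288823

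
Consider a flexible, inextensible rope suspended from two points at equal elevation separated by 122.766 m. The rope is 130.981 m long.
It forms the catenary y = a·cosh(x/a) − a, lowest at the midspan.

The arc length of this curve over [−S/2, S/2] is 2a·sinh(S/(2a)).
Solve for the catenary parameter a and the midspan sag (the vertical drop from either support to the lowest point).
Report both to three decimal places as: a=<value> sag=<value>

a=97.832 sag=19.897

seed: a₀ = √(S³/(24(L−S))) = √(122.766³/(24·8.215)) = 96.874116
iter 1: u=0.633637  f(a)=+1.665e-01  f'(a)=-1.765e-01  a ← 96.874116 − (+1.665e-01/-1.765e-01) = 97.817407
iter 2: u=0.627526  f(a)=+2.463e-03  f'(a)=-1.713e-01  a ← 97.817407 − (+2.463e-03/-1.713e-01) = 97.831784
iter 3: u=0.627434  f(a)=+5.571e-07  f'(a)=-1.712e-01  a ← 97.831784 − (+5.571e-07/-1.712e-01) = 97.831788
iter 4: u=0.627434  f(a)=+2.842e-14  f'(a)=-1.712e-01  a ← 97.831788 − (+2.842e-14/-1.712e-01) = 97.831788
converged: |Δa| < 1e-12 after 4 iterations
sag = a·(cosh(S/(2a)) − 1) = 97.831788·(cosh(0.627434) − 1) = 19.896986
T_max/T_min = cosh(S/(2a)) = 1.203380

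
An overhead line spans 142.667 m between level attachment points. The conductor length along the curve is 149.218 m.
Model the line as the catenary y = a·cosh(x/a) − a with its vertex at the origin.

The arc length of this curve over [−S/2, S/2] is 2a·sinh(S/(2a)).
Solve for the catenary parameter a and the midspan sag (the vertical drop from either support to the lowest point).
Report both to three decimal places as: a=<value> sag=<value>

seed: a₀ = √(S³/(24(L−S))) = √(142.667³/(24·6.551)) = 135.902008
iter 1: u=0.524889  f(a)=+9.084e-02  f'(a)=-9.909e-02  a ← 135.902008 − (+9.084e-02/-9.909e-02) = 136.818720
iter 2: u=0.521372  f(a)=+9.273e-04  f'(a)=-9.708e-02  a ← 136.818720 − (+9.273e-04/-9.708e-02) = 136.828273
iter 3: u=0.521336  f(a)=+9.885e-08  f'(a)=-9.706e-02  a ← 136.828273 − (+9.885e-08/-9.706e-02) = 136.828274
iter 4: u=0.521336  f(a)=+2.842e-14  f'(a)=-9.706e-02  a ← 136.828274 − (+2.842e-14/-9.706e-02) = 136.828274
converged: |Δa| < 1e-12 after 4 iterations
sag = a·(cosh(S/(2a)) − 1) = 136.828274·(cosh(0.521336) − 1) = 19.019342
T_max/T_min = cosh(S/(2a)) = 1.139002

a=136.828 sag=19.019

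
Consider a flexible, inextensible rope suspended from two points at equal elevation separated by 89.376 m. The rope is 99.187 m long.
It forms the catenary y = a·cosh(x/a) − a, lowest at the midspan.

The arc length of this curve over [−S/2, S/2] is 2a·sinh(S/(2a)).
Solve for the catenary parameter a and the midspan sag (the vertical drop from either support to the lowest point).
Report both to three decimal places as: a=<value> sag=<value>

seed: a₀ = √(S³/(24(L−S))) = √(89.376³/(24·9.811)) = 55.064172
iter 1: u=0.811562  f(a)=+3.282e-01  f'(a)=-3.804e-01  a ← 55.064172 − (+3.282e-01/-3.804e-01) = 55.927015
iter 2: u=0.799041  f(a)=+7.874e-03  f'(a)=-3.623e-01  a ← 55.927015 − (+7.874e-03/-3.623e-01) = 55.948746
iter 3: u=0.798731  f(a)=+4.778e-06  f'(a)=-3.619e-01  a ← 55.948746 − (+4.778e-06/-3.619e-01) = 55.948759
iter 4: u=0.798731  f(a)=+1.762e-12  f'(a)=-3.619e-01  a ← 55.948759 − (+1.762e-12/-3.619e-01) = 55.948759
converged: |Δa| < 1e-12 after 4 iterations
sag = a·(cosh(S/(2a)) − 1) = 55.948759·(cosh(0.798731) − 1) = 18.816065
T_max/T_min = cosh(S/(2a)) = 1.336309

a=55.949 sag=18.816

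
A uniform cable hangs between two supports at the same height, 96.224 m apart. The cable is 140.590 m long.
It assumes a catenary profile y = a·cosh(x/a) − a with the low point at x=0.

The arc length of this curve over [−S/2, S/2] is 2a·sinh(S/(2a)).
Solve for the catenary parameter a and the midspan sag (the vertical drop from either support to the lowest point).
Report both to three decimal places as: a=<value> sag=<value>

a=30.747 sag=45.978

seed: a₀ = √(S³/(24(L−S))) = √(96.224³/(24·44.366)) = 28.926398
iter 1: u=1.663256  f(a)=+6.557e+00  f'(a)=-4.004e+00  a ← 28.926398 − (+6.557e+00/-4.004e+00) = 30.563824
iter 2: u=1.574149  f(a)=+5.980e-01  f'(a)=-3.305e+00  a ← 30.563824 − (+5.980e-01/-3.305e+00) = 30.744773
iter 3: u=1.564884  f(a)=+6.075e-03  f'(a)=-3.238e+00  a ← 30.744773 − (+6.075e-03/-3.238e+00) = 30.746649
iter 4: u=1.564788  f(a)=+6.411e-07  f'(a)=-3.237e+00  a ← 30.746649 − (+6.411e-07/-3.237e+00) = 30.746649
iter 5: u=1.564788  f(a)=+2.842e-14  f'(a)=-3.237e+00  a ← 30.746649 − (+2.842e-14/-3.237e+00) = 30.746649
converged: |Δa| < 1e-12 after 5 iterations
sag = a·(cosh(S/(2a)) − 1) = 30.746649·(cosh(1.564788) − 1) = 45.978467
T_max/T_min = cosh(S/(2a)) = 2.495398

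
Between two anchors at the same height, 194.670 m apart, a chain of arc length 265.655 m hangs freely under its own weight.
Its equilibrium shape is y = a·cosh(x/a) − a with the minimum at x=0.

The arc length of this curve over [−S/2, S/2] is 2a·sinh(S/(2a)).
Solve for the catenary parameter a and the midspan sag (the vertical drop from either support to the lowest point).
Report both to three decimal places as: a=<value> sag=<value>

a=69.139 sag=80.605

seed: a₀ = √(S³/(24(L−S))) = √(194.670³/(24·70.985)) = 65.805111
iter 1: u=1.479140  f(a)=+8.182e+00  f'(a)=-2.668e+00  a ← 65.805111 − (+8.182e+00/-2.668e+00) = 68.872099
iter 2: u=1.413272  f(a)=+6.068e-01  f'(a)=-2.286e+00  a ← 68.872099 − (+6.068e-01/-2.286e+00) = 69.137596
iter 3: u=1.407845  f(a)=+3.928e-03  f'(a)=-2.256e+00  a ← 69.137596 − (+3.928e-03/-2.256e+00) = 69.139337
iter 4: u=1.407809  f(a)=+1.670e-07  f'(a)=-2.256e+00  a ← 69.139337 − (+1.670e-07/-2.256e+00) = 69.139337
iter 5: u=1.407809  f(a)=-5.684e-14  f'(a)=-2.256e+00  a ← 69.139337 − (-5.684e-14/-2.256e+00) = 69.139337
converged: |Δa| < 1e-12 after 5 iterations
sag = a·(cosh(S/(2a)) − 1) = 69.139337·(cosh(1.407809) − 1) = 80.605087
T_max/T_min = cosh(S/(2a)) = 2.165835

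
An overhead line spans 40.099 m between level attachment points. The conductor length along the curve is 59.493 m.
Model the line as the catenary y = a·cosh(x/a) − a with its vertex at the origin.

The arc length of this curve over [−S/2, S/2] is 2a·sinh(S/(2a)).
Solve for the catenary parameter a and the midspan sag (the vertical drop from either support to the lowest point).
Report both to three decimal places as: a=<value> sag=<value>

seed: a₀ = √(S³/(24(L−S))) = √(40.099³/(24·19.394)) = 11.769581
iter 1: u=1.703502  f(a)=+3.016e+00  f'(a)=-4.357e+00  a ← 11.769581 − (+3.016e+00/-4.357e+00) = 12.461971
iter 2: u=1.608855  f(a)=+2.867e-01  f'(a)=-3.565e+00  a ← 12.461971 − (+2.867e-01/-3.565e+00) = 12.542394
iter 3: u=1.598539  f(a)=+3.190e-03  f'(a)=-3.486e+00  a ← 12.542394 − (+3.190e-03/-3.486e+00) = 12.543309
iter 4: u=1.598422  f(a)=+4.046e-07  f'(a)=-3.485e+00  a ← 12.543309 − (+4.046e-07/-3.485e+00) = 12.543309
iter 5: u=1.598422  f(a)=+1.421e-14  f'(a)=-3.485e+00  a ← 12.543309 − (+1.421e-14/-3.485e+00) = 12.543309
converged: |Δa| < 1e-12 after 5 iterations
sag = a·(cosh(S/(2a)) − 1) = 12.543309·(cosh(1.598422) − 1) = 19.739641
T_max/T_min = cosh(S/(2a)) = 2.573719

a=12.543 sag=19.740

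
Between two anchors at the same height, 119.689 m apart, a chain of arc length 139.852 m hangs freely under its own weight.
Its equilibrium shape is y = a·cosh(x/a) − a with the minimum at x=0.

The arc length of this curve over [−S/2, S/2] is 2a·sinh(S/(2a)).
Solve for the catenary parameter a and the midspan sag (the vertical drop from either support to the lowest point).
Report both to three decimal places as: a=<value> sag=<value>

seed: a₀ = √(S³/(24(L−S))) = √(119.689³/(24·20.163)) = 59.524830
iter 1: u=1.005370  f(a)=+1.044e+00  f'(a)=-7.485e-01  a ← 59.524830 − (+1.044e+00/-7.485e-01) = 60.919531
iter 2: u=0.982353  f(a)=+3.781e-02  f'(a)=-6.951e-01  a ← 60.919531 − (+3.781e-02/-6.951e-01) = 60.973932
iter 3: u=0.981477  f(a)=+5.376e-05  f'(a)=-6.931e-01  a ← 60.973932 − (+5.376e-05/-6.931e-01) = 60.974009
iter 4: u=0.981476  f(a)=+1.090e-10  f'(a)=-6.931e-01  a ← 60.974009 − (+1.090e-10/-6.931e-01) = 60.974009
iter 5: u=0.981476  f(a)=+0.000e+00  f'(a)=-6.931e-01  a ← 60.974009 − (+0.000e+00/-6.931e-01) = 60.974009
converged: |Δa| < 1e-12 after 5 iterations
sag = a·(cosh(S/(2a)) − 1) = 60.974009·(cosh(0.981476) − 1) = 31.802471
T_max/T_min = cosh(S/(2a)) = 1.521574

a=60.974 sag=31.802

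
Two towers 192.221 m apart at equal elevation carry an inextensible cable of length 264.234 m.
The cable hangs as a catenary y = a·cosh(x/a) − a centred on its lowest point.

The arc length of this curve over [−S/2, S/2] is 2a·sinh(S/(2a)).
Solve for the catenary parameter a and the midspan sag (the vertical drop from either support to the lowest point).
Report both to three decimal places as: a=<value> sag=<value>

a=67.436 sag=80.897

seed: a₀ = √(S³/(24(L−S))) = √(192.221³/(24·72.013)) = 64.104745
iter 1: u=1.499273  f(a)=+8.541e+00  f'(a)=-2.794e+00  a ← 64.104745 − (+8.541e+00/-2.794e+00) = 67.161471
iter 2: u=1.431036  f(a)=+6.489e-01  f'(a)=-2.384e+00  a ← 67.161471 − (+6.489e-01/-2.384e+00) = 67.433623
iter 3: u=1.425261  f(a)=+4.426e-03  f'(a)=-2.352e+00  a ← 67.433623 − (+4.426e-03/-2.352e+00) = 67.435505
iter 4: u=1.425221  f(a)=+2.090e-07  f'(a)=-2.352e+00  a ← 67.435505 − (+2.090e-07/-2.352e+00) = 67.435505
iter 5: u=1.425221  f(a)=+0.000e+00  f'(a)=-2.352e+00  a ← 67.435505 − (+0.000e+00/-2.352e+00) = 67.435505
converged: |Δa| < 1e-12 after 5 iterations
sag = a·(cosh(S/(2a)) − 1) = 67.435505·(cosh(1.425221) − 1) = 80.896720
T_max/T_min = cosh(S/(2a)) = 2.199616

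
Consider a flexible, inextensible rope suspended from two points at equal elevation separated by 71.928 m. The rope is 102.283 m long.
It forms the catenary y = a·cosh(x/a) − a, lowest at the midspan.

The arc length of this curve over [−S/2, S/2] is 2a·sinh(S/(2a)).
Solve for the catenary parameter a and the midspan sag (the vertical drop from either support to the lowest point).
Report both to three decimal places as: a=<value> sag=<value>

a=23.912 sag=32.544

seed: a₀ = √(S³/(24(L−S))) = √(71.928³/(24·30.355)) = 22.600926
iter 1: u=1.591262  f(a)=+4.083e+00  f'(a)=-3.431e+00  a ← 22.600926 − (+4.083e+00/-3.431e+00) = 23.791065
iter 2: u=1.511660  f(a)=+3.447e-01  f'(a)=-2.874e+00  a ← 23.791065 − (+3.447e-01/-2.874e+00) = 23.911005
iter 3: u=1.504077  f(a)=+2.957e-03  f'(a)=-2.825e+00  a ← 23.911005 − (+2.957e-03/-2.825e+00) = 23.912051
iter 4: u=1.504011  f(a)=+2.217e-07  f'(a)=-2.824e+00  a ← 23.912051 − (+2.217e-07/-2.824e+00) = 23.912051
iter 5: u=1.504011  f(a)=+2.842e-14  f'(a)=-2.824e+00  a ← 23.912051 − (+2.842e-14/-2.824e+00) = 23.912051
converged: |Δa| < 1e-12 after 5 iterations
sag = a·(cosh(S/(2a)) − 1) = 23.912051·(cosh(1.504011) − 1) = 32.543588
T_max/T_min = cosh(S/(2a)) = 2.360970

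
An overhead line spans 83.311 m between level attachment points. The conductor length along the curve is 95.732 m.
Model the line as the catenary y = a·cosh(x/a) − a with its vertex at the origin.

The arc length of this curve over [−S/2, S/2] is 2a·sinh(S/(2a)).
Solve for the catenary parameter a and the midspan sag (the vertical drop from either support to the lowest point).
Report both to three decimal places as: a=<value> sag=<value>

a=44.995 sag=20.699

seed: a₀ = √(S³/(24(L−S))) = √(83.311³/(24·12.421)) = 44.042262
iter 1: u=0.945807  f(a)=+5.675e-01  f'(a)=-6.161e-01  a ← 44.042262 − (+5.675e-01/-6.161e-01) = 44.963380
iter 2: u=0.926432  f(a)=+1.829e-02  f'(a)=-5.770e-01  a ← 44.963380 − (+1.829e-02/-5.770e-01) = 44.995085
iter 3: u=0.925779  f(a)=+2.041e-05  f'(a)=-5.757e-01  a ← 44.995085 − (+2.041e-05/-5.757e-01) = 44.995120
iter 4: u=0.925778  f(a)=+2.545e-11  f'(a)=-5.757e-01  a ← 44.995120 − (+2.545e-11/-5.757e-01) = 44.995120
converged: |Δa| < 1e-12 after 4 iterations
sag = a·(cosh(S/(2a)) − 1) = 44.995120·(cosh(0.925778) − 1) = 20.698980
T_max/T_min = cosh(S/(2a)) = 1.460027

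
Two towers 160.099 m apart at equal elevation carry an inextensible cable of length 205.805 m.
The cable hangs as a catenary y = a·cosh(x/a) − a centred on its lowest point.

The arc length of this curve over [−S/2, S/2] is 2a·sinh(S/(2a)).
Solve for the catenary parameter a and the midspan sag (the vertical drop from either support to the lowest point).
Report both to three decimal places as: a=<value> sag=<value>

a=63.627 sag=57.358

seed: a₀ = √(S³/(24(L−S))) = √(160.099³/(24·45.706)) = 61.163271
iter 1: u=1.308784  f(a)=+4.078e+00  f'(a)=-1.767e+00  a ← 61.163271 − (+4.078e+00/-1.767e+00) = 63.471508
iter 2: u=1.261188  f(a)=+2.422e-01  f'(a)=-1.563e+00  a ← 63.471508 − (+2.422e-01/-1.563e+00) = 63.626525
iter 3: u=1.258115  f(a)=+9.739e-04  f'(a)=-1.550e+00  a ← 63.626525 − (+9.739e-04/-1.550e+00) = 63.627154
iter 4: u=1.258103  f(a)=+1.588e-08  f'(a)=-1.550e+00  a ← 63.627154 − (+1.588e-08/-1.550e+00) = 63.627154
iter 5: u=1.258103  f(a)=-2.842e-14  f'(a)=-1.550e+00  a ← 63.627154 − (-2.842e-14/-1.550e+00) = 63.627154
converged: |Δa| < 1e-12 after 5 iterations
sag = a·(cosh(S/(2a)) − 1) = 63.627154·(cosh(1.258103) − 1) = 57.357718
T_max/T_min = cosh(S/(2a)) = 1.901466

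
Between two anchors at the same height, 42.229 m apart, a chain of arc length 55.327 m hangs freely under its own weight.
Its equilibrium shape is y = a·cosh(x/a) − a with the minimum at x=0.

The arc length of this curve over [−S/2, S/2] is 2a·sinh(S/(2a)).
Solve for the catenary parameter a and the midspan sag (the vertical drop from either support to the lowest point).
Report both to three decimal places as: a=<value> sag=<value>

seed: a₀ = √(S³/(24(L−S))) = √(42.229³/(24·13.098)) = 15.477759
iter 1: u=1.364183  f(a)=+1.274e+00  f'(a)=-2.029e+00  a ← 15.477759 − (+1.274e+00/-2.029e+00) = 16.105705
iter 2: u=1.310995  f(a)=+8.165e-02  f'(a)=-1.777e+00  a ← 16.105705 − (+8.165e-02/-1.777e+00) = 16.151660
iter 3: u=1.307265  f(a)=+3.860e-04  f'(a)=-1.760e+00  a ← 16.151660 − (+3.860e-04/-1.760e+00) = 16.151879
iter 4: u=1.307247  f(a)=+8.717e-09  f'(a)=-1.760e+00  a ← 16.151879 − (+8.717e-09/-1.760e+00) = 16.151879
iter 5: u=1.307247  f(a)=+0.000e+00  f'(a)=-1.760e+00  a ← 16.151879 − (+0.000e+00/-1.760e+00) = 16.151879
converged: |Δa| < 1e-12 after 5 iterations
sag = a·(cosh(S/(2a)) − 1) = 16.151879·(cosh(1.307247) − 1) = 15.881735
T_max/T_min = cosh(S/(2a)) = 1.983275

a=16.152 sag=15.882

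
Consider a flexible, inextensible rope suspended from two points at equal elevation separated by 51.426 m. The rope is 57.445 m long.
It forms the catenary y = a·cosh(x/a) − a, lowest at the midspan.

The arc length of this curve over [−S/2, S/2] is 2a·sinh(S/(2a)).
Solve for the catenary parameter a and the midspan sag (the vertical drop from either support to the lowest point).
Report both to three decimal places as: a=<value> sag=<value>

a=31.208 sag=11.206

seed: a₀ = √(S³/(24(L−S))) = √(51.426³/(24·6.019)) = 30.683601
iter 1: u=0.838005  f(a)=+2.149e-01  f'(a)=-4.206e-01  a ← 30.683601 − (+2.149e-01/-4.206e-01) = 31.194591
iter 2: u=0.824278  f(a)=+5.486e-03  f'(a)=-3.994e-01  a ← 31.194591 − (+5.486e-03/-3.994e-01) = 31.208328
iter 3: u=0.823915  f(a)=+3.783e-06  f'(a)=-3.988e-01  a ← 31.208328 − (+3.783e-06/-3.988e-01) = 31.208338
iter 4: u=0.823914  f(a)=+1.798e-12  f'(a)=-3.988e-01  a ← 31.208338 − (+1.798e-12/-3.988e-01) = 31.208338
converged: |Δa| < 1e-12 after 4 iterations
sag = a·(cosh(S/(2a)) − 1) = 31.208338·(cosh(0.823914) − 1) = 11.205603
T_max/T_min = cosh(S/(2a)) = 1.359058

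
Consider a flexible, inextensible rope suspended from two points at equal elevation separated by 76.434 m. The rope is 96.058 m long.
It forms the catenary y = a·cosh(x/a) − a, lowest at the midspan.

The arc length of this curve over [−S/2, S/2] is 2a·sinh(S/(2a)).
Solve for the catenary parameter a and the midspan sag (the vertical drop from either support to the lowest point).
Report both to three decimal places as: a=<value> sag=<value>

a=31.913 sag=25.752

seed: a₀ = √(S³/(24(L−S))) = √(76.434³/(24·19.624)) = 30.791475
iter 1: u=1.241155  f(a)=+1.568e+00  f'(a)=-1.482e+00  a ← 30.791475 − (+1.568e+00/-1.482e+00) = 31.849526
iter 2: u=1.199924  f(a)=+8.445e-02  f'(a)=-1.326e+00  a ← 31.849526 − (+8.445e-02/-1.326e+00) = 31.913198
iter 3: u=1.197530  f(a)=+2.758e-04  f'(a)=-1.318e+00  a ← 31.913198 − (+2.758e-04/-1.318e+00) = 31.913408
iter 4: u=1.197522  f(a)=+2.963e-09  f'(a)=-1.318e+00  a ← 31.913408 − (+2.963e-09/-1.318e+00) = 31.913408
iter 5: u=1.197522  f(a)=+1.421e-14  f'(a)=-1.318e+00  a ← 31.913408 − (+1.421e-14/-1.318e+00) = 31.913408
converged: |Δa| < 1e-12 after 5 iterations
sag = a·(cosh(S/(2a)) − 1) = 31.913408·(cosh(1.197522) − 1) = 25.751577
T_max/T_min = cosh(S/(2a)) = 1.806920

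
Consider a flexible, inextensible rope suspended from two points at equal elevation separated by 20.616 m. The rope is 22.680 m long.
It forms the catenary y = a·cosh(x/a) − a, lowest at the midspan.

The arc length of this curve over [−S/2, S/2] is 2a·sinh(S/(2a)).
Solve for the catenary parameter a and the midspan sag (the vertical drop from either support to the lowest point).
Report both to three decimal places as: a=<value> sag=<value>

seed: a₀ = √(S³/(24(L−S))) = √(20.616³/(24·2.064)) = 13.299832
iter 1: u=0.775047  f(a)=+6.289e-02  f'(a)=-3.294e-01  a ← 13.299832 − (+6.289e-02/-3.294e-01) = 13.490726
iter 2: u=0.764080  f(a)=+1.380e-03  f'(a)=-3.151e-01  a ← 13.490726 − (+1.380e-03/-3.151e-01) = 13.495104
iter 3: u=0.763833  f(a)=+6.969e-07  f'(a)=-3.148e-01  a ← 13.495104 − (+6.969e-07/-3.148e-01) = 13.495106
iter 4: u=0.763832  f(a)=+1.812e-13  f'(a)=-3.148e-01  a ← 13.495106 − (+1.812e-13/-3.148e-01) = 13.495106
converged: |Δa| < 1e-12 after 4 iterations
sag = a·(cosh(S/(2a)) − 1) = 13.495106·(cosh(0.763832) − 1) = 4.131961
T_max/T_min = cosh(S/(2a)) = 1.306182

a=13.495 sag=4.132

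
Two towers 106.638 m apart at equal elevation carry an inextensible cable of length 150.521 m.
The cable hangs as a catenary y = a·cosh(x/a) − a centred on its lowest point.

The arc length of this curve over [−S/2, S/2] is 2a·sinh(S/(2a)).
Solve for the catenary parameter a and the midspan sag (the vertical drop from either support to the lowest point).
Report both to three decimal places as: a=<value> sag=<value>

seed: a₀ = √(S³/(24(L−S))) = √(106.638³/(24·43.883)) = 33.932371
iter 1: u=1.571331  f(a)=+5.747e+00  f'(a)=-3.284e+00  a ← 33.932371 − (+5.747e+00/-3.284e+00) = 35.682382
iter 2: u=1.494267  f(a)=+4.745e-01  f'(a)=-2.762e+00  a ← 35.682382 − (+4.745e-01/-2.762e+00) = 35.854177
iter 3: u=1.487107  f(a)=+3.879e-03  f'(a)=-2.717e+00  a ← 35.854177 − (+3.879e-03/-2.717e+00) = 35.855605
iter 4: u=1.487048  f(a)=+2.638e-07  f'(a)=-2.717e+00  a ← 35.855605 − (+2.638e-07/-2.717e+00) = 35.855605
iter 5: u=1.487048  f(a)=+2.842e-14  f'(a)=-2.717e+00  a ← 35.855605 − (+2.842e-14/-2.717e+00) = 35.855605
converged: |Δa| < 1e-12 after 5 iterations
sag = a·(cosh(S/(2a)) − 1) = 35.855605·(cosh(1.487048) − 1) = 47.509659
T_max/T_min = cosh(S/(2a)) = 2.325027

a=35.856 sag=47.510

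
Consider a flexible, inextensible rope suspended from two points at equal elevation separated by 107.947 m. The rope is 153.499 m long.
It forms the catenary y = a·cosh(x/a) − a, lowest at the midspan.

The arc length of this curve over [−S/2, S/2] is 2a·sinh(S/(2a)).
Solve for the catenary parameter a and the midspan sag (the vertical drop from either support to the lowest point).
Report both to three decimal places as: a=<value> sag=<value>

a=35.888 sag=48.838

seed: a₀ = √(S³/(24(L−S))) = √(107.947³/(24·45.552)) = 33.920053
iter 1: u=1.591197  f(a)=+6.127e+00  f'(a)=-3.430e+00  a ← 33.920053 − (+6.127e+00/-3.430e+00) = 35.706123
iter 2: u=1.511603  f(a)=+5.172e-01  f'(a)=-2.874e+00  a ← 35.706123 − (+5.172e-01/-2.874e+00) = 35.886105
iter 3: u=1.504022  f(a)=+4.436e-03  f'(a)=-2.824e+00  a ← 35.886105 − (+4.436e-03/-2.824e+00) = 35.887675
iter 4: u=1.503956  f(a)=+3.325e-07  f'(a)=-2.824e+00  a ← 35.887675 − (+3.325e-07/-2.824e+00) = 35.887676
iter 5: u=1.503956  f(a)=+0.000e+00  f'(a)=-2.824e+00  a ← 35.887676 − (+0.000e+00/-2.824e+00) = 35.887676
converged: |Δa| < 1e-12 after 5 iterations
sag = a·(cosh(S/(2a)) − 1) = 35.887676·(cosh(1.503956) − 1) = 48.837828
T_max/T_min = cosh(S/(2a)) = 2.360852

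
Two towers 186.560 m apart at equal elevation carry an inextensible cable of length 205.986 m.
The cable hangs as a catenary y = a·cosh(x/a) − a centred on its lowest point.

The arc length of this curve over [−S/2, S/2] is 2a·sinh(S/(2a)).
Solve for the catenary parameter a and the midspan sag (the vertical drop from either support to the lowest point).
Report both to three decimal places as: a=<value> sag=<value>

a=119.814 sag=38.183

seed: a₀ = √(S³/(24(L−S))) = √(186.560³/(24·19.426)) = 118.013173
iter 1: u=0.790420  f(a)=+6.159e-01  f'(a)=-3.503e-01  a ← 118.013173 − (+6.159e-01/-3.503e-01) = 119.771742
iter 2: u=0.778815  f(a)=+1.404e-02  f'(a)=-3.344e-01  a ← 119.771742 − (+1.404e-02/-3.344e-01) = 119.813715
iter 3: u=0.778542  f(a)=+7.669e-06  f'(a)=-3.341e-01  a ← 119.813715 − (+7.669e-06/-3.341e-01) = 119.813738
iter 4: u=0.778542  f(a)=+2.331e-12  f'(a)=-3.341e-01  a ← 119.813738 − (+2.331e-12/-3.341e-01) = 119.813738
converged: |Δa| < 1e-12 after 4 iterations
sag = a·(cosh(S/(2a)) − 1) = 119.813738·(cosh(0.778542) − 1) = 38.182749
T_max/T_min = cosh(S/(2a)) = 1.318684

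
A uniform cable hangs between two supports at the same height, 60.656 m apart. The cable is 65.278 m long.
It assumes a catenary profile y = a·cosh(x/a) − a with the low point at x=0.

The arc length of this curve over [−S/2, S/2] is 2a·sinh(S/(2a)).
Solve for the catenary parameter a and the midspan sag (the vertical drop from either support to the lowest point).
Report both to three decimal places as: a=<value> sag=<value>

a=45.357 sag=10.523

seed: a₀ = √(S³/(24(L−S))) = √(60.656³/(24·4.622)) = 44.852852
iter 1: u=0.676167  f(a)=+1.068e-01  f'(a)=-2.157e-01  a ← 44.852852 − (+1.068e-01/-2.157e-01) = 45.348121
iter 2: u=0.668782  f(a)=+1.795e-03  f'(a)=-2.085e-01  a ← 45.348121 − (+1.795e-03/-2.085e-01) = 45.356731
iter 3: u=0.668655  f(a)=+5.261e-07  f'(a)=-2.084e-01  a ← 45.356731 − (+5.261e-07/-2.084e-01) = 45.356733
iter 4: u=0.668655  f(a)=+5.684e-14  f'(a)=-2.084e-01  a ← 45.356733 − (+5.684e-14/-2.084e-01) = 45.356733
converged: |Δa| < 1e-12 after 4 iterations
sag = a·(cosh(S/(2a)) − 1) = 45.356733·(cosh(0.668655) − 1) = 10.522937
T_max/T_min = cosh(S/(2a)) = 1.232004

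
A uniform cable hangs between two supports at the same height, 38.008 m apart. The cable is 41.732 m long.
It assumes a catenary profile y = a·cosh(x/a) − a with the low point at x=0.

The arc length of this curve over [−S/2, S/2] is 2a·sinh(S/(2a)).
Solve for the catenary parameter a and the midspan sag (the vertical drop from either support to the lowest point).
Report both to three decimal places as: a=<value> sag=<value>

a=25.142 sag=7.531

seed: a₀ = √(S³/(24(L−S))) = √(38.008³/(24·3.724)) = 24.785750
iter 1: u=0.766731  f(a)=+1.110e-01  f'(a)=-3.185e-01  a ← 24.785750 − (+1.110e-01/-3.185e-01) = 25.134243
iter 2: u=0.756100  f(a)=+2.385e-03  f'(a)=-3.050e-01  a ← 25.134243 − (+2.385e-03/-3.050e-01) = 25.142061
iter 3: u=0.755865  f(a)=+1.154e-06  f'(a)=-3.047e-01  a ← 25.142061 − (+1.154e-06/-3.047e-01) = 25.142065
iter 4: u=0.755865  f(a)=+2.629e-13  f'(a)=-3.047e-01  a ← 25.142065 − (+2.629e-13/-3.047e-01) = 25.142065
converged: |Δa| < 1e-12 after 4 iterations
sag = a·(cosh(S/(2a)) − 1) = 25.142065·(cosh(0.755865) − 1) = 7.530758
T_max/T_min = cosh(S/(2a)) = 1.299528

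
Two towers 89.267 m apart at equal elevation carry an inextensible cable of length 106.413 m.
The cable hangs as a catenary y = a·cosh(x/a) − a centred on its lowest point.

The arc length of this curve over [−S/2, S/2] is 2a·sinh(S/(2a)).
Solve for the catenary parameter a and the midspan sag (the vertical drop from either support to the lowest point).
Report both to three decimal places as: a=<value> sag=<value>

seed: a₀ = √(S³/(24(L−S))) = √(89.267³/(24·17.146)) = 41.576639
iter 1: u=1.073524  f(a)=+1.016e+00  f'(a)=-9.238e-01  a ← 41.576639 − (+1.016e+00/-9.238e-01) = 42.675905
iter 2: u=1.045871  f(a)=+4.167e-02  f'(a)=-8.494e-01  a ← 42.675905 − (+4.167e-02/-8.494e-01) = 42.724961
iter 3: u=1.044670  f(a)=+7.681e-05  f'(a)=-8.463e-01  a ← 42.724961 − (+7.681e-05/-8.463e-01) = 42.725052
iter 4: u=1.044668  f(a)=+2.620e-10  f'(a)=-8.463e-01  a ← 42.725052 − (+2.620e-10/-8.463e-01) = 42.725052
iter 5: u=1.044668  f(a)=-2.842e-14  f'(a)=-8.463e-01  a ← 42.725052 − (-2.842e-14/-8.463e-01) = 42.725052
converged: |Δa| < 1e-12 after 5 iterations
sag = a·(cosh(S/(2a)) − 1) = 42.725052·(cosh(1.044668) − 1) = 25.512487
T_max/T_min = cosh(S/(2a)) = 1.597132

a=42.725 sag=25.512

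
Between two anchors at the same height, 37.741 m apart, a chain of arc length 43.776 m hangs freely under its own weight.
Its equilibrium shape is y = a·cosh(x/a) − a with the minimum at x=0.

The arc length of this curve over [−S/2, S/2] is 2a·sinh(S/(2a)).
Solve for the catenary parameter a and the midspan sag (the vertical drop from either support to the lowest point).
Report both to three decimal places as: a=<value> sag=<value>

seed: a₀ = √(S³/(24(L−S))) = √(37.741³/(24·6.035)) = 19.265303
iter 1: u=0.979507  f(a)=+2.962e-01  f'(a)=-6.887e-01  a ← 19.265303 − (+2.962e-01/-6.887e-01) = 19.695392
iter 2: u=0.958118  f(a)=+1.021e-02  f'(a)=-6.420e-01  a ← 19.695392 − (+1.021e-02/-6.420e-01) = 19.711295
iter 3: u=0.957344  f(a)=+1.309e-05  f'(a)=-6.403e-01  a ← 19.711295 − (+1.309e-05/-6.403e-01) = 19.711316
iter 4: u=0.957343  f(a)=+2.157e-11  f'(a)=-6.403e-01  a ← 19.711316 − (+2.157e-11/-6.403e-01) = 19.711316
iter 5: u=0.957343  f(a)=+0.000e+00  f'(a)=-6.403e-01  a ← 19.711316 − (+0.000e+00/-6.403e-01) = 19.711316
converged: |Δa| < 1e-12 after 5 iterations
sag = a·(cosh(S/(2a)) − 1) = 19.711316·(cosh(0.957343) − 1) = 9.744083
T_max/T_min = cosh(S/(2a)) = 1.494340

a=19.711 sag=9.744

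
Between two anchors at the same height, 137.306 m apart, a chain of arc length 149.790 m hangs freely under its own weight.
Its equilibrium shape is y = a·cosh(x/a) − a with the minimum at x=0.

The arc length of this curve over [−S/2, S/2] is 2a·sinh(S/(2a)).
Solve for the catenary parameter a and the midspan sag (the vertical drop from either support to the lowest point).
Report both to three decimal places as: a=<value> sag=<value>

seed: a₀ = √(S³/(24(L−S))) = √(137.306³/(24·12.484)) = 92.950509
iter 1: u=0.738597  f(a)=+3.450e-01  f'(a)=-2.836e-01  a ← 92.950509 − (+3.450e-01/-2.836e-01) = 94.167099
iter 2: u=0.729055  f(a)=+6.890e-03  f'(a)=-2.723e-01  a ← 94.167099 − (+6.890e-03/-2.723e-01) = 94.192398
iter 3: u=0.728859  f(a)=+2.872e-06  f'(a)=-2.721e-01  a ← 94.192398 − (+2.872e-06/-2.721e-01) = 94.192408
iter 4: u=0.728859  f(a)=+5.116e-13  f'(a)=-2.721e-01  a ← 94.192408 − (+5.116e-13/-2.721e-01) = 94.192408
converged: |Δa| < 1e-12 after 4 iterations
sag = a·(cosh(S/(2a)) − 1) = 94.192408·(cosh(0.728859) − 1) = 26.146575
T_max/T_min = cosh(S/(2a)) = 1.277587

a=94.192 sag=26.147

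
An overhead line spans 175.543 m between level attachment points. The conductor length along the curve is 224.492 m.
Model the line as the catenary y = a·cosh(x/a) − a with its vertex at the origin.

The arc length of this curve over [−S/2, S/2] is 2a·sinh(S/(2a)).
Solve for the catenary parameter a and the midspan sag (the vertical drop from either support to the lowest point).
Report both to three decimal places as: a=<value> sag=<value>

a=70.531 sag=62.035

seed: a₀ = √(S³/(24(L−S))) = √(175.543³/(24·48.949)) = 67.857482
iter 1: u=1.293468  f(a)=+4.262e+00  f'(a)=-1.699e+00  a ← 67.857482 − (+4.262e+00/-1.699e+00) = 70.365909
iter 2: u=1.247358  f(a)=+2.477e-01  f'(a)=-1.507e+00  a ← 70.365909 − (+2.477e-01/-1.507e+00) = 70.530315
iter 3: u=1.244451  f(a)=+9.511e-04  f'(a)=-1.495e+00  a ← 70.530315 − (+9.511e-04/-1.495e+00) = 70.530952
iter 4: u=1.244439  f(a)=+1.414e-08  f'(a)=-1.495e+00  a ← 70.530952 − (+1.414e-08/-1.495e+00) = 70.530952
iter 5: u=1.244439  f(a)=+0.000e+00  f'(a)=-1.495e+00  a ← 70.530952 − (+0.000e+00/-1.495e+00) = 70.530952
converged: |Δa| < 1e-12 after 5 iterations
sag = a·(cosh(S/(2a)) − 1) = 70.530952·(cosh(1.244439) − 1) = 62.035182
T_max/T_min = cosh(S/(2a)) = 1.879546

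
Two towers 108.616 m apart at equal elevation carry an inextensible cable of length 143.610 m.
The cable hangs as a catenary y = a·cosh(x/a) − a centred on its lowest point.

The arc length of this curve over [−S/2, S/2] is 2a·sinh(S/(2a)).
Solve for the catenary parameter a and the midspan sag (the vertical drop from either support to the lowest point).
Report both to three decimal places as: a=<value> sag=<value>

seed: a₀ = √(S³/(24(L−S))) = √(108.616³/(24·34.994)) = 39.060544
iter 1: u=1.390354  f(a)=+3.542e+00  f'(a)=-2.163e+00  a ← 39.060544 − (+3.542e+00/-2.163e+00) = 40.698247
iter 2: u=1.334406  f(a)=+2.350e-01  f'(a)=-1.885e+00  a ← 40.698247 − (+2.350e-01/-1.885e+00) = 40.822915
iter 3: u=1.330331  f(a)=+1.196e-03  f'(a)=-1.866e+00  a ← 40.822915 − (+1.196e-03/-1.866e+00) = 40.823556
iter 4: u=1.330310  f(a)=+3.135e-08  f'(a)=-1.865e+00  a ← 40.823556 − (+3.135e-08/-1.865e+00) = 40.823556
iter 5: u=1.330310  f(a)=-2.842e-14  f'(a)=-1.865e+00  a ← 40.823556 − (-2.842e-14/-1.865e+00) = 40.823556
converged: |Δa| < 1e-12 after 5 iterations
sag = a·(cosh(S/(2a)) − 1) = 40.823556·(cosh(1.330310) − 1) = 41.774996
T_max/T_min = cosh(S/(2a)) = 2.023306

a=40.824 sag=41.775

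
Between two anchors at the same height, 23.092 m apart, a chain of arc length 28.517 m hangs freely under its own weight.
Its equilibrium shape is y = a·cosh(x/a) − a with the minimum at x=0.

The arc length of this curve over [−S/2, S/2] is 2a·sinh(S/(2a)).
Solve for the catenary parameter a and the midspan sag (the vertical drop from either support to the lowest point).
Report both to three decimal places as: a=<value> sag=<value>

a=10.051 sag=7.394

seed: a₀ = √(S³/(24(L−S))) = √(23.092³/(24·5.425)) = 9.724938
iter 1: u=1.187257  f(a)=+3.954e-01  f'(a)=-1.281e+00  a ← 9.724938 − (+3.954e-01/-1.281e+00) = 10.033611
iter 2: u=1.150732  f(a)=+1.961e-02  f'(a)=-1.157e+00  a ← 10.033611 − (+1.961e-02/-1.157e+00) = 10.050559
iter 3: u=1.148792  f(a)=+5.378e-05  f'(a)=-1.151e+00  a ← 10.050559 − (+5.378e-05/-1.151e+00) = 10.050606
iter 4: u=1.148786  f(a)=+4.070e-10  f'(a)=-1.151e+00  a ← 10.050606 − (+4.070e-10/-1.151e+00) = 10.050606
iter 5: u=1.148786  f(a)=+0.000e+00  f'(a)=-1.151e+00  a ← 10.050606 − (+0.000e+00/-1.151e+00) = 10.050606
converged: |Δa| < 1e-12 after 5 iterations
sag = a·(cosh(S/(2a)) − 1) = 10.050606·(cosh(1.148786) − 1) = 7.394150
T_max/T_min = cosh(S/(2a)) = 1.735692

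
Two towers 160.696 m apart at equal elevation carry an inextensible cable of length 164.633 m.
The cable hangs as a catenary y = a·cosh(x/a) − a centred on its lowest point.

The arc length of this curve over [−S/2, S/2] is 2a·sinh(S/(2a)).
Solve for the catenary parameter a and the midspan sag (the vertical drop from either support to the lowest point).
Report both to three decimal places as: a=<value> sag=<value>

a=210.331 sag=15.534

seed: a₀ = √(S³/(24(L−S))) = √(160.696³/(24·3.937)) = 209.565251
iter 1: u=0.383403  f(a)=+2.904e-02  f'(a)=-3.813e-02  a ← 209.565251 − (+2.904e-02/-3.813e-02) = 210.326840
iter 2: u=0.382015  f(a)=+1.591e-04  f'(a)=-3.771e-02  a ← 210.326840 − (+1.591e-04/-3.771e-02) = 210.331058
iter 3: u=0.382007  f(a)=+4.831e-09  f'(a)=-3.771e-02  a ← 210.331058 − (+4.831e-09/-3.771e-02) = 210.331058
iter 4: u=0.382007  f(a)=+0.000e+00  f'(a)=-3.771e-02  a ← 210.331058 − (+0.000e+00/-3.771e-02) = 210.331058
converged: |Δa| < 1e-12 after 4 iterations
sag = a·(cosh(S/(2a)) − 1) = 210.331058·(cosh(0.382007) − 1) = 15.534300
T_max/T_min = cosh(S/(2a)) = 1.073856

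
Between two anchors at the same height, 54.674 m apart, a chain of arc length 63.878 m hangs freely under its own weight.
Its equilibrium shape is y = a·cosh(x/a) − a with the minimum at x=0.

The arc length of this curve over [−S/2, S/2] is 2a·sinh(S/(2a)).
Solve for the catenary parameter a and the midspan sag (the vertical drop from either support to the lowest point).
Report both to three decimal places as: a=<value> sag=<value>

seed: a₀ = √(S³/(24(L−S))) = √(54.674³/(24·9.204)) = 27.200529
iter 1: u=1.005017  f(a)=+4.762e-01  f'(a)=-7.476e-01  a ← 27.200529 − (+4.762e-01/-7.476e-01) = 27.837438
iter 2: u=0.982023  f(a)=+1.724e-02  f'(a)=-6.944e-01  a ← 27.837438 − (+1.724e-02/-6.944e-01) = 27.862263
iter 3: u=0.981148  f(a)=+2.447e-05  f'(a)=-6.924e-01  a ← 27.862263 − (+2.447e-05/-6.924e-01) = 27.862299
iter 4: u=0.981147  f(a)=+4.948e-11  f'(a)=-6.924e-01  a ← 27.862299 − (+4.948e-11/-6.924e-01) = 27.862299
iter 5: u=0.981147  f(a)=+0.000e+00  f'(a)=-6.924e-01  a ← 27.862299 − (+0.000e+00/-6.924e-01) = 27.862299
converged: |Δa| < 1e-12 after 5 iterations
sag = a·(cosh(S/(2a)) − 1) = 27.862299·(cosh(0.981147) − 1) = 14.521748
T_max/T_min = cosh(S/(2a)) = 1.521197

a=27.862 sag=14.522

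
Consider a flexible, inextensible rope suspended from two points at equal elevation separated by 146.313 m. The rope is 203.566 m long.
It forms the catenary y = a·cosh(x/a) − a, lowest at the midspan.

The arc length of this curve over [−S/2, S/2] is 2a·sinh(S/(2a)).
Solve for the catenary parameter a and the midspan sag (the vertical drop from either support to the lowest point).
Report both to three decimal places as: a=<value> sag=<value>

a=50.327 sag=63.219

seed: a₀ = √(S³/(24(L−S))) = √(146.313³/(24·57.253)) = 47.744091
iter 1: u=1.532263  f(a)=+7.109e+00  f'(a)=-3.011e+00  a ← 47.744091 − (+7.109e+00/-3.011e+00) = 50.105385
iter 2: u=1.460053  f(a)=+5.614e-01  f'(a)=-2.552e+00  a ← 50.105385 − (+5.614e-01/-2.552e+00) = 50.325356
iter 3: u=1.453671  f(a)=+4.165e-03  f'(a)=-2.515e+00  a ← 50.325356 − (+4.165e-03/-2.515e+00) = 50.327012
iter 4: u=1.453623  f(a)=+2.330e-07  f'(a)=-2.514e+00  a ← 50.327012 − (+2.330e-07/-2.514e+00) = 50.327012
iter 5: u=1.453623  f(a)=+0.000e+00  f'(a)=-2.514e+00  a ← 50.327012 − (+0.000e+00/-2.514e+00) = 50.327012
converged: |Δa| < 1e-12 after 5 iterations
sag = a·(cosh(S/(2a)) − 1) = 50.327012·(cosh(1.453623) − 1) = 63.218517
T_max/T_min = cosh(S/(2a)) = 2.256155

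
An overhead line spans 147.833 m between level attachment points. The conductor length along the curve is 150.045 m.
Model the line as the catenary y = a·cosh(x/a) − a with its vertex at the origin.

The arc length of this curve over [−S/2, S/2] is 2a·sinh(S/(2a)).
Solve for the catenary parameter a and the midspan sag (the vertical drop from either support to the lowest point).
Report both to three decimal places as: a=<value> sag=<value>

a=247.246 sag=11.132

seed: a₀ = √(S³/(24(L−S))) = √(147.833³/(24·2.212)) = 246.694180
iter 1: u=0.299628  f(a)=+9.951e-03  f'(a)=-1.809e-02  a ← 246.694180 − (+9.951e-03/-1.809e-02) = 247.244098
iter 2: u=0.298962  f(a)=+3.337e-05  f'(a)=-1.797e-02  a ← 247.244098 − (+3.337e-05/-1.797e-02) = 247.245955
iter 3: u=0.298959  f(a)=+3.781e-10  f'(a)=-1.797e-02  a ← 247.245955 − (+3.781e-10/-1.797e-02) = 247.245955
iter 4: u=0.298959  f(a)=-2.842e-14  f'(a)=-1.797e-02  a ← 247.245955 − (-2.842e-14/-1.797e-02) = 247.245955
converged: |Δa| < 1e-12 after 4 iterations
sag = a·(cosh(S/(2a)) − 1) = 247.245955·(cosh(0.298959) − 1) = 11.131555
T_max/T_min = cosh(S/(2a)) = 1.045022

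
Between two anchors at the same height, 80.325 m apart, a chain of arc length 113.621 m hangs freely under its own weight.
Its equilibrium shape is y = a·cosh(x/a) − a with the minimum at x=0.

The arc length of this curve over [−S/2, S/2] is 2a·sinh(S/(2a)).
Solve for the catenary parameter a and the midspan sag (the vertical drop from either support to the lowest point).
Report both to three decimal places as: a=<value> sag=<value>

seed: a₀ = √(S³/(24(L−S))) = √(80.325³/(24·33.296)) = 25.466804
iter 1: u=1.577053  f(a)=+4.394e+00  f'(a)=-3.326e+00  a ← 25.466804 − (+4.394e+00/-3.326e+00) = 26.788142
iter 2: u=1.499264  f(a)=+3.652e-01  f'(a)=-2.794e+00  a ← 26.788142 − (+3.652e-01/-2.794e+00) = 26.918840
iter 3: u=1.491985  f(a)=+3.027e-03  f'(a)=-2.748e+00  a ← 26.918840 − (+3.027e-03/-2.748e+00) = 26.919941
iter 4: u=1.491924  f(a)=+2.117e-07  f'(a)=-2.747e+00  a ← 26.919941 − (+2.117e-07/-2.747e+00) = 26.919941
iter 5: u=1.491924  f(a)=+0.000e+00  f'(a)=-2.747e+00  a ← 26.919941 − (+0.000e+00/-2.747e+00) = 26.919941
converged: |Δa| < 1e-12 after 5 iterations
sag = a·(cosh(S/(2a)) − 1) = 26.919941·(cosh(1.491924) − 1) = 35.945917
T_max/T_min = cosh(S/(2a)) = 2.335290

a=26.920 sag=35.946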